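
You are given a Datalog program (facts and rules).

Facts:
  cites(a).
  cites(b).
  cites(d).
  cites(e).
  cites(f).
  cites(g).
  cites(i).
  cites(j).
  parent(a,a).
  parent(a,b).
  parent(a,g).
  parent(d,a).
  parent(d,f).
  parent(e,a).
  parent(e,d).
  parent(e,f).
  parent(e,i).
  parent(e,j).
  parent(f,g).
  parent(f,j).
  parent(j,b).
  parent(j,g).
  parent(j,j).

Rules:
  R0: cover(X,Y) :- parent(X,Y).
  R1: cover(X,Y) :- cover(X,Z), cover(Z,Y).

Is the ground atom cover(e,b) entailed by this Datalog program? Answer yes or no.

yes

round 1: derive cover(a,a) via R0 from parent(a,a)
round 1: derive cover(a,b) via R0 from parent(a,b)
round 1: derive cover(a,g) via R0 from parent(a,g)
round 1: derive cover(d,a) via R0 from parent(d,a)
round 1: derive cover(d,f) via R0 from parent(d,f)
round 1: derive cover(e,a) via R0 from parent(e,a)
round 1: derive cover(e,d) via R0 from parent(e,d)
round 1: derive cover(e,f) via R0 from parent(e,f)
round 1: derive cover(e,i) via R0 from parent(e,i)
round 1: derive cover(e,j) via R0 from parent(e,j)
round 1: derive cover(f,g) via R0 from parent(f,g)
round 1: derive cover(f,j) via R0 from parent(f,j)
round 1: derive cover(j,b) via R0 from parent(j,b)
round 1: derive cover(j,g) via R0 from parent(j,g)
round 1: derive cover(j,j) via R0 from parent(j,j)
round 2: derive cover(d,b) via R1 from cover(d,a), cover(a,b)
round 2: derive cover(d,g) via R1 from cover(d,a), cover(a,g)
round 2: derive cover(d,j) via R1 from cover(d,f), cover(f,j)
round 2: derive cover(e,b) via R1 from cover(e,a), cover(a,b)
round 2: derive cover(e,g) via R1 from cover(e,a), cover(a,g)
round 2: derive cover(f,b) via R1 from cover(f,j), cover(j,b)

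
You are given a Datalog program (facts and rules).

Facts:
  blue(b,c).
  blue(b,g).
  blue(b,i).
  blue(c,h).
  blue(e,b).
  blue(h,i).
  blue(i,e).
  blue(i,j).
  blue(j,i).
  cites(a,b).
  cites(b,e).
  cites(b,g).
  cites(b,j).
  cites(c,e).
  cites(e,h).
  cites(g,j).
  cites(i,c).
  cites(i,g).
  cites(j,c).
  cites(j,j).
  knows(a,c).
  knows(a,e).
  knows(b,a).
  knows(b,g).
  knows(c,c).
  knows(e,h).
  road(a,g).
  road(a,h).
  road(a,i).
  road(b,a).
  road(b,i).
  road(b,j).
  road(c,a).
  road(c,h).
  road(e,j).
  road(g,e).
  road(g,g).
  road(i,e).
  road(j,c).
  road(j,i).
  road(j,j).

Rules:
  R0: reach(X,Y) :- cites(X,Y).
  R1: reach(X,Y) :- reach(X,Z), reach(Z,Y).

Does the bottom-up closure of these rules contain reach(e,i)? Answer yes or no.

round 1: derive reach(a,b) via R0 from cites(a,b)
round 1: derive reach(b,e) via R0 from cites(b,e)
round 1: derive reach(b,g) via R0 from cites(b,g)
round 1: derive reach(b,j) via R0 from cites(b,j)
round 1: derive reach(c,e) via R0 from cites(c,e)
round 1: derive reach(e,h) via R0 from cites(e,h)
round 1: derive reach(g,j) via R0 from cites(g,j)
round 1: derive reach(i,c) via R0 from cites(i,c)
round 1: derive reach(i,g) via R0 from cites(i,g)
round 1: derive reach(j,c) via R0 from cites(j,c)
round 1: derive reach(j,j) via R0 from cites(j,j)
round 2: derive reach(a,e) via R1 from reach(a,b), reach(b,e)
round 2: derive reach(a,g) via R1 from reach(a,b), reach(b,g)
round 2: derive reach(a,j) via R1 from reach(a,b), reach(b,j)
round 2: derive reach(b,c) via R1 from reach(b,j), reach(j,c)
round 2: derive reach(b,h) via R1 from reach(b,e), reach(e,h)
round 2: derive reach(c,h) via R1 from reach(c,e), reach(e,h)
round 2: derive reach(g,c) via R1 from reach(g,j), reach(j,c)
round 2: derive reach(i,e) via R1 from reach(i,c), reach(c,e)
round 2: derive reach(i,j) via R1 from reach(i,g), reach(g,j)
round 2: derive reach(j,e) via R1 from reach(j,c), reach(c,e)
round 3: derive reach(a,c) via R1 from reach(a,b), reach(b,c)
round 3: derive reach(a,h) via R1 from reach(a,b), reach(b,h)
round 3: derive reach(g,e) via R1 from reach(g,c), reach(c,e)
round 3: derive reach(g,h) via R1 from reach(g,c), reach(c,h)
round 3: derive reach(i,h) via R1 from reach(i,c), reach(c,h)
round 3: derive reach(j,h) via R1 from reach(j,c), reach(c,h)

no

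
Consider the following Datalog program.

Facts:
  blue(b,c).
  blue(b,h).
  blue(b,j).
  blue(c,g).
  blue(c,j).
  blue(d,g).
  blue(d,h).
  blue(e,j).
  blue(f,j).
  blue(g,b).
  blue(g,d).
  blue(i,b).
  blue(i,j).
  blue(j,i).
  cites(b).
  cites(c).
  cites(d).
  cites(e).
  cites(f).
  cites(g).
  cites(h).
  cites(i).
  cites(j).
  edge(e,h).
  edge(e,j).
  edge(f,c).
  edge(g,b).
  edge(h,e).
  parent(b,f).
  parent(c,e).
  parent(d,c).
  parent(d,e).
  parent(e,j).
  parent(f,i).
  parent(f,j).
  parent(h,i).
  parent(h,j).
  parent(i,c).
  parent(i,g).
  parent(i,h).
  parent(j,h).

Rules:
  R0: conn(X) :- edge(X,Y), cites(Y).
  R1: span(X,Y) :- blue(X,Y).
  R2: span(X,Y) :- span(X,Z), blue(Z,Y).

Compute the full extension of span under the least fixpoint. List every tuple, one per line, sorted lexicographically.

round 1: derive span(b,c) via R1 from blue(b,c)
round 1: derive span(b,h) via R1 from blue(b,h)
round 1: derive span(b,j) via R1 from blue(b,j)
round 1: derive span(c,g) via R1 from blue(c,g)
round 1: derive span(c,j) via R1 from blue(c,j)
round 1: derive span(d,g) via R1 from blue(d,g)
round 1: derive span(d,h) via R1 from blue(d,h)
round 1: derive span(e,j) via R1 from blue(e,j)
round 1: derive span(f,j) via R1 from blue(f,j)
round 1: derive span(g,b) via R1 from blue(g,b)
round 1: derive span(g,d) via R1 from blue(g,d)
round 1: derive span(i,b) via R1 from blue(i,b)
round 1: derive span(i,j) via R1 from blue(i,j)
round 1: derive span(j,i) via R1 from blue(j,i)
round 2: derive span(b,g) via R2 from span(b,c), blue(c,g)
round 2: derive span(b,i) via R2 from span(b,j), blue(j,i)
round 2: derive span(c,b) via R2 from span(c,g), blue(g,b)
round 2: derive span(c,d) via R2 from span(c,g), blue(g,d)
round 2: derive span(c,i) via R2 from span(c,j), blue(j,i)
round 2: derive span(d,b) via R2 from span(d,g), blue(g,b)
round 2: derive span(d,d) via R2 from span(d,g), blue(g,d)
round 2: derive span(e,i) via R2 from span(e,j), blue(j,i)
round 2: derive span(f,i) via R2 from span(f,j), blue(j,i)
round 2: derive span(g,c) via R2 from span(g,b), blue(b,c)
round 2: derive span(g,g) via R2 from span(g,d), blue(d,g)
round 2: derive span(g,h) via R2 from span(g,b), blue(b,h)
round 2: derive span(g,j) via R2 from span(g,b), blue(b,j)
round 2: derive span(i,c) via R2 from span(i,b), blue(b,c)
round 2: derive span(i,h) via R2 from span(i,b), blue(b,h)
round 2: derive span(i,i) via R2 from span(i,j), blue(j,i)
round 2: derive span(j,b) via R2 from span(j,i), blue(i,b)
round 2: derive span(j,j) via R2 from span(j,i), blue(i,j)
round 3: derive span(b,b) via R2 from span(b,g), blue(g,b)
round 3: derive span(b,d) via R2 from span(b,g), blue(g,d)
round 3: derive span(c,c) via R2 from span(c,b), blue(b,c)
round 3: derive span(c,h) via R2 from span(c,b), blue(b,h)
round 3: derive span(d,c) via R2 from span(d,b), blue(b,c)
round 3: derive span(d,j) via R2 from span(d,b), blue(b,j)
round 3: derive span(e,b) via R2 from span(e,i), blue(i,b)
round 3: derive span(f,b) via R2 from span(f,i), blue(i,b)
round 3: derive span(g,i) via R2 from span(g,j), blue(j,i)
round 3: derive span(i,g) via R2 from span(i,c), blue(c,g)
round 3: derive span(j,c) via R2 from span(j,b), blue(b,c)
round 3: derive span(j,h) via R2 from span(j,b), blue(b,h)
round 4: derive span(d,i) via R2 from span(d,j), blue(j,i)
round 4: derive span(e,c) via R2 from span(e,b), blue(b,c)
round 4: derive span(e,h) via R2 from span(e,b), blue(b,h)
round 4: derive span(f,c) via R2 from span(f,b), blue(b,c)
round 4: derive span(f,h) via R2 from span(f,b), blue(b,h)
round 4: derive span(i,d) via R2 from span(i,g), blue(g,d)
round 4: derive span(j,g) via R2 from span(j,c), blue(c,g)
round 5: derive span(e,g) via R2 from span(e,c), blue(c,g)
round 5: derive span(f,g) via R2 from span(f,c), blue(c,g)
round 5: derive span(j,d) via R2 from span(j,g), blue(g,d)
round 6: derive span(e,d) via R2 from span(e,g), blue(g,d)
round 6: derive span(f,d) via R2 from span(f,g), blue(g,d)

span(b,b)
span(b,c)
span(b,d)
span(b,g)
span(b,h)
span(b,i)
span(b,j)
span(c,b)
span(c,c)
span(c,d)
span(c,g)
span(c,h)
span(c,i)
span(c,j)
span(d,b)
span(d,c)
span(d,d)
span(d,g)
span(d,h)
span(d,i)
span(d,j)
span(e,b)
span(e,c)
span(e,d)
span(e,g)
span(e,h)
span(e,i)
span(e,j)
span(f,b)
span(f,c)
span(f,d)
span(f,g)
span(f,h)
span(f,i)
span(f,j)
span(g,b)
span(g,c)
span(g,d)
span(g,g)
span(g,h)
span(g,i)
span(g,j)
span(i,b)
span(i,c)
span(i,d)
span(i,g)
span(i,h)
span(i,i)
span(i,j)
span(j,b)
span(j,c)
span(j,d)
span(j,g)
span(j,h)
span(j,i)
span(j,j)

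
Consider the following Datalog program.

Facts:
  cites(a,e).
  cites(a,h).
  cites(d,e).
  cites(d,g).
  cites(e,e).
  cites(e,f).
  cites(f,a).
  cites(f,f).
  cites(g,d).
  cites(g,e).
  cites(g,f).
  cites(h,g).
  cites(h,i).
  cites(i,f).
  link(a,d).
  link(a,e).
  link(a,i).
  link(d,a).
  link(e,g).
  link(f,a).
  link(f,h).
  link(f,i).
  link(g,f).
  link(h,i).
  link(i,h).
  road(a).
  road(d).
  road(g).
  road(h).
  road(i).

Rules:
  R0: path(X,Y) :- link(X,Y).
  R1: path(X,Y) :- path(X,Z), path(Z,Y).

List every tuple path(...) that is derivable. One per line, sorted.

round 1: derive path(a,d) via R0 from link(a,d)
round 1: derive path(a,e) via R0 from link(a,e)
round 1: derive path(a,i) via R0 from link(a,i)
round 1: derive path(d,a) via R0 from link(d,a)
round 1: derive path(e,g) via R0 from link(e,g)
round 1: derive path(f,a) via R0 from link(f,a)
round 1: derive path(f,h) via R0 from link(f,h)
round 1: derive path(f,i) via R0 from link(f,i)
round 1: derive path(g,f) via R0 from link(g,f)
round 1: derive path(h,i) via R0 from link(h,i)
round 1: derive path(i,h) via R0 from link(i,h)
round 2: derive path(a,a) via R1 from path(a,d), path(d,a)
round 2: derive path(a,g) via R1 from path(a,e), path(e,g)
round 2: derive path(a,h) via R1 from path(a,i), path(i,h)
round 2: derive path(d,d) via R1 from path(d,a), path(a,d)
round 2: derive path(d,e) via R1 from path(d,a), path(a,e)
round 2: derive path(d,i) via R1 from path(d,a), path(a,i)
round 2: derive path(e,f) via R1 from path(e,g), path(g,f)
round 2: derive path(f,d) via R1 from path(f,a), path(a,d)
round 2: derive path(f,e) via R1 from path(f,a), path(a,e)
round 2: derive path(g,a) via R1 from path(g,f), path(f,a)
round 2: derive path(g,h) via R1 from path(g,f), path(f,h)
round 2: derive path(g,i) via R1 from path(g,f), path(f,i)
round 2: derive path(h,h) via R1 from path(h,i), path(i,h)
round 2: derive path(i,i) via R1 from path(i,h), path(h,i)
round 3: derive path(a,f) via R1 from path(a,e), path(e,f)
round 3: derive path(d,f) via R1 from path(d,e), path(e,f)
round 3: derive path(d,g) via R1 from path(d,a), path(a,g)
round 3: derive path(d,h) via R1 from path(d,a), path(a,h)
round 3: derive path(e,a) via R1 from path(e,f), path(f,a)
round 3: derive path(e,d) via R1 from path(e,f), path(f,d)
round 3: derive path(e,e) via R1 from path(e,f), path(f,e)
round 3: derive path(e,h) via R1 from path(e,f), path(f,h)
round 3: derive path(e,i) via R1 from path(e,f), path(f,i)
round 3: derive path(f,f) via R1 from path(f,e), path(e,f)
round 3: derive path(f,g) via R1 from path(f,a), path(a,g)
round 3: derive path(g,d) via R1 from path(g,a), path(a,d)
round 3: derive path(g,e) via R1 from path(g,a), path(a,e)
round 3: derive path(g,g) via R1 from path(g,a), path(a,g)

path(a,a)
path(a,d)
path(a,e)
path(a,f)
path(a,g)
path(a,h)
path(a,i)
path(d,a)
path(d,d)
path(d,e)
path(d,f)
path(d,g)
path(d,h)
path(d,i)
path(e,a)
path(e,d)
path(e,e)
path(e,f)
path(e,g)
path(e,h)
path(e,i)
path(f,a)
path(f,d)
path(f,e)
path(f,f)
path(f,g)
path(f,h)
path(f,i)
path(g,a)
path(g,d)
path(g,e)
path(g,f)
path(g,g)
path(g,h)
path(g,i)
path(h,h)
path(h,i)
path(i,h)
path(i,i)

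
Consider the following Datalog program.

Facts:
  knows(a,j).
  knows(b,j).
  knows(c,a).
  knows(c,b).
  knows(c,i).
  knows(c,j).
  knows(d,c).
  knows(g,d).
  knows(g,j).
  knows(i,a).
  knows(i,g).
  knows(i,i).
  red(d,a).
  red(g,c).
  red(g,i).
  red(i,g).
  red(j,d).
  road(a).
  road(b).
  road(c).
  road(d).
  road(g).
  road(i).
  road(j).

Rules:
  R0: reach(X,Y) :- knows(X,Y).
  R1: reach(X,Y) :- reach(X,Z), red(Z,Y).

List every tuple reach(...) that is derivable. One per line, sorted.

reach(a,a)
reach(a,d)
reach(a,j)
reach(b,a)
reach(b,d)
reach(b,j)
reach(c,a)
reach(c,b)
reach(c,c)
reach(c,d)
reach(c,g)
reach(c,i)
reach(c,j)
reach(d,c)
reach(g,a)
reach(g,d)
reach(g,j)
reach(i,a)
reach(i,c)
reach(i,g)
reach(i,i)

round 1: derive reach(a,j) via R0 from knows(a,j)
round 1: derive reach(b,j) via R0 from knows(b,j)
round 1: derive reach(c,a) via R0 from knows(c,a)
round 1: derive reach(c,b) via R0 from knows(c,b)
round 1: derive reach(c,i) via R0 from knows(c,i)
round 1: derive reach(c,j) via R0 from knows(c,j)
round 1: derive reach(d,c) via R0 from knows(d,c)
round 1: derive reach(g,d) via R0 from knows(g,d)
round 1: derive reach(g,j) via R0 from knows(g,j)
round 1: derive reach(i,a) via R0 from knows(i,a)
round 1: derive reach(i,g) via R0 from knows(i,g)
round 1: derive reach(i,i) via R0 from knows(i,i)
round 2: derive reach(a,d) via R1 from reach(a,j), red(j,d)
round 2: derive reach(b,d) via R1 from reach(b,j), red(j,d)
round 2: derive reach(c,d) via R1 from reach(c,j), red(j,d)
round 2: derive reach(c,g) via R1 from reach(c,i), red(i,g)
round 2: derive reach(g,a) via R1 from reach(g,d), red(d,a)
round 2: derive reach(i,c) via R1 from reach(i,g), red(g,c)
round 3: derive reach(a,a) via R1 from reach(a,d), red(d,a)
round 3: derive reach(b,a) via R1 from reach(b,d), red(d,a)
round 3: derive reach(c,c) via R1 from reach(c,g), red(g,c)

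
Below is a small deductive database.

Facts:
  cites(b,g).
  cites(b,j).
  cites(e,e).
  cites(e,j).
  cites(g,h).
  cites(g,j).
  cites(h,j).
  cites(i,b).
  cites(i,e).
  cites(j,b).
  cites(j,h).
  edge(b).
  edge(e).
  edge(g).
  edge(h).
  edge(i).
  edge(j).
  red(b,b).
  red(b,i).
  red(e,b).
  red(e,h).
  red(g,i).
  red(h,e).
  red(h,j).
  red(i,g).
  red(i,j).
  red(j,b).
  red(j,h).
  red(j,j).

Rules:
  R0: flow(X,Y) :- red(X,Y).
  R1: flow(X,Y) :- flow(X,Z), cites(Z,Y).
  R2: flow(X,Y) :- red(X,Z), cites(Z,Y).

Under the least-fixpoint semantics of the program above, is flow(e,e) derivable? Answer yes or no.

no

round 1: derive flow(b,b) via R0 from red(b,b)
round 1: derive flow(b,i) via R0 from red(b,i)
round 1: derive flow(e,b) via R0 from red(e,b)
round 1: derive flow(e,h) via R0 from red(e,h)
round 1: derive flow(g,i) via R0 from red(g,i)
round 1: derive flow(h,e) via R0 from red(h,e)
round 1: derive flow(h,j) via R0 from red(h,j)
round 1: derive flow(i,g) via R0 from red(i,g)
round 1: derive flow(i,j) via R0 from red(i,j)
round 1: derive flow(j,b) via R0 from red(j,b)
round 1: derive flow(j,h) via R0 from red(j,h)
round 1: derive flow(j,j) via R0 from red(j,j)
round 1: derive flow(b,e) via R2 from red(b,i), cites(i,e)
round 1: derive flow(b,g) via R2 from red(b,b), cites(b,g)
round 1: derive flow(b,j) via R2 from red(b,b), cites(b,j)
round 1: derive flow(e,g) via R2 from red(e,b), cites(b,g)
round 1: derive flow(e,j) via R2 from red(e,b), cites(b,j)
round 1: derive flow(g,b) via R2 from red(g,i), cites(i,b)
round 1: derive flow(g,e) via R2 from red(g,i), cites(i,e)
round 1: derive flow(h,b) via R2 from red(h,j), cites(j,b)
round 1: derive flow(h,h) via R2 from red(h,j), cites(j,h)
round 1: derive flow(i,b) via R2 from red(i,j), cites(j,b)
round 1: derive flow(i,h) via R2 from red(i,g), cites(g,h)
round 1: derive flow(j,g) via R2 from red(j,b), cites(b,g)
round 2: derive flow(b,h) via R1 from flow(b,g), cites(g,h)
round 2: derive flow(g,g) via R1 from flow(g,b), cites(b,g)
round 2: derive flow(g,j) via R1 from flow(g,b), cites(b,j)
round 2: derive flow(h,g) via R1 from flow(h,b), cites(b,g)
round 3: derive flow(g,h) via R1 from flow(g,g), cites(g,h)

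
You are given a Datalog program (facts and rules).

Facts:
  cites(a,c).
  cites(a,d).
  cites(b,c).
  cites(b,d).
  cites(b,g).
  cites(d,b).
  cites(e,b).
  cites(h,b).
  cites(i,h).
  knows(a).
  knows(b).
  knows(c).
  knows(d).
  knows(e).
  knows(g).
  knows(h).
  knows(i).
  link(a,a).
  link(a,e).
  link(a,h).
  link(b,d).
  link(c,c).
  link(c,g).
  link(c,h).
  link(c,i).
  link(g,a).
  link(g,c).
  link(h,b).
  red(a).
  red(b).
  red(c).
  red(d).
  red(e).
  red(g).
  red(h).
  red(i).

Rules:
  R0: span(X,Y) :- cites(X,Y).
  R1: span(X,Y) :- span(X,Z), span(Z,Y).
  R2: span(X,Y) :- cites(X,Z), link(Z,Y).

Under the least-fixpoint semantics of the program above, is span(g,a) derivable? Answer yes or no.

round 1: derive span(a,c) via R0 from cites(a,c)
round 1: derive span(a,d) via R0 from cites(a,d)
round 1: derive span(b,c) via R0 from cites(b,c)
round 1: derive span(b,d) via R0 from cites(b,d)
round 1: derive span(b,g) via R0 from cites(b,g)
round 1: derive span(d,b) via R0 from cites(d,b)
round 1: derive span(e,b) via R0 from cites(e,b)
round 1: derive span(h,b) via R0 from cites(h,b)
round 1: derive span(i,h) via R0 from cites(i,h)
round 1: derive span(a,g) via R2 from cites(a,c), link(c,g)
round 1: derive span(a,h) via R2 from cites(a,c), link(c,h)
round 1: derive span(a,i) via R2 from cites(a,c), link(c,i)
round 1: derive span(b,a) via R2 from cites(b,g), link(g,a)
round 1: derive span(b,h) via R2 from cites(b,c), link(c,h)
round 1: derive span(b,i) via R2 from cites(b,c), link(c,i)
round 1: derive span(d,d) via R2 from cites(d,b), link(b,d)
round 1: derive span(e,d) via R2 from cites(e,b), link(b,d)
round 1: derive span(h,d) via R2 from cites(h,b), link(b,d)
round 1: derive span(i,b) via R2 from cites(i,h), link(h,b)
round 2: derive span(a,b) via R1 from span(a,d), span(d,b)
round 2: derive span(b,b) via R1 from span(b,d), span(d,b)
round 2: derive span(d,a) via R1 from span(d,b), span(b,a)
round 2: derive span(d,c) via R1 from span(d,b), span(b,c)
round 2: derive span(d,g) via R1 from span(d,b), span(b,g)
round 2: derive span(d,h) via R1 from span(d,b), span(b,h)
round 2: derive span(d,i) via R1 from span(d,b), span(b,i)
round 2: derive span(e,a) via R1 from span(e,b), span(b,a)
round 2: derive span(e,c) via R1 from span(e,b), span(b,c)
round 2: derive span(e,g) via R1 from span(e,b), span(b,g)
round 2: derive span(e,h) via R1 from span(e,b), span(b,h)
round 2: derive span(e,i) via R1 from span(e,b), span(b,i)
round 2: derive span(h,a) via R1 from span(h,b), span(b,a)
round 2: derive span(h,c) via R1 from span(h,b), span(b,c)
round 2: derive span(h,g) via R1 from span(h,b), span(b,g)
round 2: derive span(h,h) via R1 from span(h,b), span(b,h)
round 2: derive span(h,i) via R1 from span(h,b), span(b,i)
round 2: derive span(i,a) via R1 from span(i,b), span(b,a)
round 2: derive span(i,c) via R1 from span(i,b), span(b,c)
round 2: derive span(i,d) via R1 from span(i,b), span(b,d)
round 2: derive span(i,g) via R1 from span(i,b), span(b,g)
round 2: derive span(i,i) via R1 from span(i,b), span(b,i)
round 3: derive span(a,a) via R1 from span(a,b), span(b,a)

no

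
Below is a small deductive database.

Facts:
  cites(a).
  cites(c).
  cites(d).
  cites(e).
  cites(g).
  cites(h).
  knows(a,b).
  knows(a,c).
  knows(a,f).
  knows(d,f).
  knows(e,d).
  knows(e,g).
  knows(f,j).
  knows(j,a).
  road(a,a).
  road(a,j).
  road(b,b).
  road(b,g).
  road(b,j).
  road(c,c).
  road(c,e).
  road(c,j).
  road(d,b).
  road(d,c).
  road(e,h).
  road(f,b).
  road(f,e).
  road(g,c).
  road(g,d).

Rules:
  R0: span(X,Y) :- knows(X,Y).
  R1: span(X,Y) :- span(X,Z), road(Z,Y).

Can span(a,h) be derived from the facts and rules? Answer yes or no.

yes

round 1: derive span(a,b) via R0 from knows(a,b)
round 1: derive span(a,c) via R0 from knows(a,c)
round 1: derive span(a,f) via R0 from knows(a,f)
round 1: derive span(d,f) via R0 from knows(d,f)
round 1: derive span(e,d) via R0 from knows(e,d)
round 1: derive span(e,g) via R0 from knows(e,g)
round 1: derive span(f,j) via R0 from knows(f,j)
round 1: derive span(j,a) via R0 from knows(j,a)
round 2: derive span(a,e) via R1 from span(a,c), road(c,e)
round 2: derive span(a,g) via R1 from span(a,b), road(b,g)
round 2: derive span(a,j) via R1 from span(a,b), road(b,j)
round 2: derive span(d,b) via R1 from span(d,f), road(f,b)
round 2: derive span(d,e) via R1 from span(d,f), road(f,e)
round 2: derive span(e,b) via R1 from span(e,d), road(d,b)
round 2: derive span(e,c) via R1 from span(e,d), road(d,c)
round 2: derive span(j,j) via R1 from span(j,a), road(a,j)
round 3: derive span(a,d) via R1 from span(a,g), road(g,d)
round 3: derive span(a,h) via R1 from span(a,e), road(e,h)
round 3: derive span(d,g) via R1 from span(d,b), road(b,g)
round 3: derive span(d,h) via R1 from span(d,e), road(e,h)
round 3: derive span(d,j) via R1 from span(d,b), road(b,j)
round 3: derive span(e,e) via R1 from span(e,c), road(c,e)
round 3: derive span(e,j) via R1 from span(e,b), road(b,j)
round 4: derive span(d,c) via R1 from span(d,g), road(g,c)
round 4: derive span(d,d) via R1 from span(d,g), road(g,d)
round 4: derive span(e,h) via R1 from span(e,e), road(e,h)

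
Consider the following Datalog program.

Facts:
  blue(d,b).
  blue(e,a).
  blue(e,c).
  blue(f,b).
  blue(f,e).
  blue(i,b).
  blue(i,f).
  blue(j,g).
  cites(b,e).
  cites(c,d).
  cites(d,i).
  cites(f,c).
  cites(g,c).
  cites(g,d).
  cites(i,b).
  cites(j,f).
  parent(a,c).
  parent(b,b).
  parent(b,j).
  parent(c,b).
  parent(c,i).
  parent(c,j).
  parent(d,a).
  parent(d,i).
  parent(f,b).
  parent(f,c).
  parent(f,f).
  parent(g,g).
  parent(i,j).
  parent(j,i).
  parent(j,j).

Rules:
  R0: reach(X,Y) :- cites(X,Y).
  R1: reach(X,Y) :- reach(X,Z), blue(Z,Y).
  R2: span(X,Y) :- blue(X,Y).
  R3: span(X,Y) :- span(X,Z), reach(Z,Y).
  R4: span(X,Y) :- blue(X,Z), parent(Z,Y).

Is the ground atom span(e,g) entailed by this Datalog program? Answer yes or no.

no

round 1: derive reach(b,e) via R0 from cites(b,e)
round 1: derive reach(c,d) via R0 from cites(c,d)
round 1: derive reach(d,i) via R0 from cites(d,i)
round 1: derive reach(f,c) via R0 from cites(f,c)
round 1: derive reach(g,c) via R0 from cites(g,c)
round 1: derive reach(g,d) via R0 from cites(g,d)
round 1: derive reach(i,b) via R0 from cites(i,b)
round 1: derive reach(j,f) via R0 from cites(j,f)
round 1: derive span(d,b) via R2 from blue(d,b)
round 1: derive span(e,a) via R2 from blue(e,a)
round 1: derive span(e,c) via R2 from blue(e,c)
round 1: derive span(f,b) via R2 from blue(f,b)
round 1: derive span(f,e) via R2 from blue(f,e)
round 1: derive span(i,b) via R2 from blue(i,b)
round 1: derive span(i,f) via R2 from blue(i,f)
round 1: derive span(j,g) via R2 from blue(j,g)
round 1: derive span(d,j) via R4 from blue(d,b), parent(b,j)
round 1: derive span(e,b) via R4 from blue(e,c), parent(c,b)
round 1: derive span(e,i) via R4 from blue(e,c), parent(c,i)
round 1: derive span(e,j) via R4 from blue(e,c), parent(c,j)
round 1: derive span(f,j) via R4 from blue(f,b), parent(b,j)
round 1: derive span(i,c) via R4 from blue(i,f), parent(f,c)
round 1: derive span(i,j) via R4 from blue(i,b), parent(b,j)
round 2: derive reach(b,a) via R1 from reach(b,e), blue(e,a)
round 2: derive reach(b,c) via R1 from reach(b,e), blue(e,c)
round 2: derive reach(c,b) via R1 from reach(c,d), blue(d,b)
round 2: derive reach(d,b) via R1 from reach(d,i), blue(i,b)
round 2: derive reach(d,f) via R1 from reach(d,i), blue(i,f)
round 2: derive reach(g,b) via R1 from reach(g,d), blue(d,b)
round 2: derive reach(j,b) via R1 from reach(j,f), blue(f,b)
round 2: derive reach(j,e) via R1 from reach(j,f), blue(f,e)
round 2: derive span(d,e) via R3 from span(d,b), reach(b,e)
round 2: derive span(d,f) via R3 from span(d,j), reach(j,f)
round 2: derive span(e,d) via R3 from span(e,c), reach(c,d)
round 2: derive span(e,e) via R3 from span(e,b), reach(b,e)
round 2: derive span(e,f) via R3 from span(e,j), reach(j,f)
round 2: derive span(f,f) via R3 from span(f,j), reach(j,f)
round 2: derive span(i,d) via R3 from span(i,c), reach(c,d)
round 2: derive span(i,e) via R3 from span(i,b), reach(b,e)
round 2: derive span(j,c) via R3 from span(j,g), reach(g,c)
round 2: derive span(j,d) via R3 from span(j,g), reach(g,d)
round 3: derive reach(d,e) via R1 from reach(d,f), blue(f,e)
round 3: derive reach(j,a) via R1 from reach(j,e), blue(e,a)
round 3: derive reach(j,c) via R1 from reach(j,e), blue(e,c)
round 3: derive span(d,a) via R3 from span(d,b), reach(b,a)
round 3: derive span(d,c) via R3 from span(d,b), reach(b,c)
round 3: derive span(f,a) via R3 from span(f,b), reach(b,a)
round 3: derive span(f,c) via R3 from span(f,b), reach(b,c)
round 3: derive span(i,a) via R3 from span(i,b), reach(b,a)
round 3: derive span(i,i) via R3 from span(i,d), reach(d,i)
round 3: derive span(j,b) via R3 from span(j,c), reach(c,b)
round 3: derive span(j,f) via R3 from span(j,d), reach(d,f)
round 3: derive span(j,i) via R3 from span(j,d), reach(d,i)
round 4: derive reach(d,a) via R1 from reach(d,e), blue(e,a)
round 4: derive reach(d,c) via R1 from reach(d,e), blue(e,c)
round 4: derive span(d,d) via R3 from span(d,c), reach(c,d)
round 4: derive span(f,d) via R3 from span(f,c), reach(c,d)
round 4: derive span(j,a) via R3 from span(j,b), reach(b,a)
round 4: derive span(j,e) via R3 from span(j,b), reach(b,e)
round 5: derive span(d,i) via R3 from span(d,d), reach(d,i)
round 5: derive span(f,i) via R3 from span(f,d), reach(d,i)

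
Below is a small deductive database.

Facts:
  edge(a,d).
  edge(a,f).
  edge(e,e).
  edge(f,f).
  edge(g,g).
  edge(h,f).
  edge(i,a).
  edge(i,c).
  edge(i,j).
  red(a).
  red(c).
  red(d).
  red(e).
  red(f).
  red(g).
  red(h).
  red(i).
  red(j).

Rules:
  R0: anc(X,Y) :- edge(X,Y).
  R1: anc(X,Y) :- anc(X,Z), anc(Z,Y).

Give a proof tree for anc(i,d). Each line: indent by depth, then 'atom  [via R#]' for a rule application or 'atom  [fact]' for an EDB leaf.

anc(i,d)  [via R1]
  anc(i,a)  [via R0]
    edge(i,a)  [fact]
  anc(a,d)  [via R0]
    edge(a,d)  [fact]

round 1: derive anc(a,d) via R0 from edge(a,d)
round 1: derive anc(a,f) via R0 from edge(a,f)
round 1: derive anc(e,e) via R0 from edge(e,e)
round 1: derive anc(f,f) via R0 from edge(f,f)
round 1: derive anc(g,g) via R0 from edge(g,g)
round 1: derive anc(h,f) via R0 from edge(h,f)
round 1: derive anc(i,a) via R0 from edge(i,a)
round 1: derive anc(i,c) via R0 from edge(i,c)
round 1: derive anc(i,j) via R0 from edge(i,j)
round 2: derive anc(i,d) via R1 from anc(i,a), anc(a,d)
round 2: derive anc(i,f) via R1 from anc(i,a), anc(a,f)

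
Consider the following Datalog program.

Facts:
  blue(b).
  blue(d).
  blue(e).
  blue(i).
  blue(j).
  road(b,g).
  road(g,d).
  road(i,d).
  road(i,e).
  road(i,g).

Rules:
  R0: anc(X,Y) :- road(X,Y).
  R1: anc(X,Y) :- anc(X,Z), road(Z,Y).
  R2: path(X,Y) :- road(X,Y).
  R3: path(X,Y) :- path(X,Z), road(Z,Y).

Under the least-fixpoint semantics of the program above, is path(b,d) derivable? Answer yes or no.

round 1: derive path(b,g) via R2 from road(b,g)
round 1: derive path(g,d) via R2 from road(g,d)
round 1: derive path(i,d) via R2 from road(i,d)
round 1: derive path(i,e) via R2 from road(i,e)
round 1: derive path(i,g) via R2 from road(i,g)
round 2: derive path(b,d) via R3 from path(b,g), road(g,d)

yes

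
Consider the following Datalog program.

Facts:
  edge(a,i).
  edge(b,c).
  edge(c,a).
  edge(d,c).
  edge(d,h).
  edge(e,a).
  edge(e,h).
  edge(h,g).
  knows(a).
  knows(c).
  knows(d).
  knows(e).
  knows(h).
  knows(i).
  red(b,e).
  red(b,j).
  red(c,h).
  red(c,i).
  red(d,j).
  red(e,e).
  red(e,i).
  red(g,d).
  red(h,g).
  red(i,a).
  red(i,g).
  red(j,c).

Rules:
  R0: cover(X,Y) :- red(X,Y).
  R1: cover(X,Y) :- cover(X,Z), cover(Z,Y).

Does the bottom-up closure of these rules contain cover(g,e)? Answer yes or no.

round 1: derive cover(b,e) via R0 from red(b,e)
round 1: derive cover(b,j) via R0 from red(b,j)
round 1: derive cover(c,h) via R0 from red(c,h)
round 1: derive cover(c,i) via R0 from red(c,i)
round 1: derive cover(d,j) via R0 from red(d,j)
round 1: derive cover(e,e) via R0 from red(e,e)
round 1: derive cover(e,i) via R0 from red(e,i)
round 1: derive cover(g,d) via R0 from red(g,d)
round 1: derive cover(h,g) via R0 from red(h,g)
round 1: derive cover(i,a) via R0 from red(i,a)
round 1: derive cover(i,g) via R0 from red(i,g)
round 1: derive cover(j,c) via R0 from red(j,c)
round 2: derive cover(b,c) via R1 from cover(b,j), cover(j,c)
round 2: derive cover(b,i) via R1 from cover(b,e), cover(e,i)
round 2: derive cover(c,a) via R1 from cover(c,i), cover(i,a)
round 2: derive cover(c,g) via R1 from cover(c,h), cover(h,g)
round 2: derive cover(d,c) via R1 from cover(d,j), cover(j,c)
round 2: derive cover(e,a) via R1 from cover(e,i), cover(i,a)
round 2: derive cover(e,g) via R1 from cover(e,i), cover(i,g)
round 2: derive cover(g,j) via R1 from cover(g,d), cover(d,j)
round 2: derive cover(h,d) via R1 from cover(h,g), cover(g,d)
round 2: derive cover(i,d) via R1 from cover(i,g), cover(g,d)
round 2: derive cover(j,h) via R1 from cover(j,c), cover(c,h)
round 2: derive cover(j,i) via R1 from cover(j,c), cover(c,i)
round 3: derive cover(b,a) via R1 from cover(b,c), cover(c,a)
round 3: derive cover(b,d) via R1 from cover(b,i), cover(i,d)
round 3: derive cover(b,g) via R1 from cover(b,c), cover(c,g)
round 3: derive cover(b,h) via R1 from cover(b,c), cover(c,h)
round 3: derive cover(c,d) via R1 from cover(c,g), cover(g,d)
round 3: derive cover(c,j) via R1 from cover(c,g), cover(g,j)
round 3: derive cover(d,a) via R1 from cover(d,c), cover(c,a)
round 3: derive cover(d,g) via R1 from cover(d,c), cover(c,g)
round 3: derive cover(d,h) via R1 from cover(d,c), cover(c,h)
round 3: derive cover(d,i) via R1 from cover(d,c), cover(c,i)
round 3: derive cover(e,d) via R1 from cover(e,g), cover(g,d)
round 3: derive cover(e,j) via R1 from cover(e,g), cover(g,j)
round 3: derive cover(g,c) via R1 from cover(g,d), cover(d,c)
round 3: derive cover(g,h) via R1 from cover(g,j), cover(j,h)
round 3: derive cover(g,i) via R1 from cover(g,j), cover(j,i)
round 3: derive cover(h,c) via R1 from cover(h,d), cover(d,c)
round 3: derive cover(h,j) via R1 from cover(h,d), cover(d,j)
round 3: derive cover(i,c) via R1 from cover(i,d), cover(d,c)
round 3: derive cover(i,j) via R1 from cover(i,d), cover(d,j)
round 3: derive cover(j,a) via R1 from cover(j,c), cover(c,a)
round 3: derive cover(j,d) via R1 from cover(j,h), cover(h,d)
round 3: derive cover(j,g) via R1 from cover(j,c), cover(c,g)
round 4: derive cover(c,c) via R1 from cover(c,d), cover(d,c)
round 4: derive cover(d,d) via R1 from cover(d,c), cover(c,d)
round 4: derive cover(e,c) via R1 from cover(e,d), cover(d,c)
round 4: derive cover(e,h) via R1 from cover(e,d), cover(d,h)
round 4: derive cover(g,a) via R1 from cover(g,c), cover(c,a)
round 4: derive cover(g,g) via R1 from cover(g,c), cover(c,g)
round 4: derive cover(h,a) via R1 from cover(h,c), cover(c,a)
round 4: derive cover(h,h) via R1 from cover(h,c), cover(c,h)
round 4: derive cover(h,i) via R1 from cover(h,c), cover(c,i)
round 4: derive cover(i,h) via R1 from cover(i,c), cover(c,h)
round 4: derive cover(i,i) via R1 from cover(i,c), cover(c,i)
round 4: derive cover(j,j) via R1 from cover(j,c), cover(c,j)

no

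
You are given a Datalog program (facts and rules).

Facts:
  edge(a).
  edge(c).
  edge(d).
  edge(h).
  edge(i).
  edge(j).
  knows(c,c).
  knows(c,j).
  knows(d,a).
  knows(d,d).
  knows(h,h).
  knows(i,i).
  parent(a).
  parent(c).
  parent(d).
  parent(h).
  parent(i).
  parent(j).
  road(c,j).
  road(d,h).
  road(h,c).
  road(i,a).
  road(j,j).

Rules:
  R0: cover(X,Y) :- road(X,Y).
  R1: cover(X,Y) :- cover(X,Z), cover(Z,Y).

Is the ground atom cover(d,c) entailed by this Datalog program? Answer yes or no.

yes

round 1: derive cover(c,j) via R0 from road(c,j)
round 1: derive cover(d,h) via R0 from road(d,h)
round 1: derive cover(h,c) via R0 from road(h,c)
round 1: derive cover(i,a) via R0 from road(i,a)
round 1: derive cover(j,j) via R0 from road(j,j)
round 2: derive cover(d,c) via R1 from cover(d,h), cover(h,c)
round 2: derive cover(h,j) via R1 from cover(h,c), cover(c,j)
round 3: derive cover(d,j) via R1 from cover(d,c), cover(c,j)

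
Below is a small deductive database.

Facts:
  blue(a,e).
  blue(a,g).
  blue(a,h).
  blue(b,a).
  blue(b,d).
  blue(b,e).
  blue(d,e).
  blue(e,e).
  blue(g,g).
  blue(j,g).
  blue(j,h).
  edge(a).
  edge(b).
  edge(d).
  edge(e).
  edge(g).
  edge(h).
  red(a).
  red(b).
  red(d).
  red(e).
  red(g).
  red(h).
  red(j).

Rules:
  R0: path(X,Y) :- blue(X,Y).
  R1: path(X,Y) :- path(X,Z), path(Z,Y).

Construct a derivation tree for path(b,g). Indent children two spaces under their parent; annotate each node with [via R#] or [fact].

round 1: derive path(a,e) via R0 from blue(a,e)
round 1: derive path(a,g) via R0 from blue(a,g)
round 1: derive path(a,h) via R0 from blue(a,h)
round 1: derive path(b,a) via R0 from blue(b,a)
round 1: derive path(b,d) via R0 from blue(b,d)
round 1: derive path(b,e) via R0 from blue(b,e)
round 1: derive path(d,e) via R0 from blue(d,e)
round 1: derive path(e,e) via R0 from blue(e,e)
round 1: derive path(g,g) via R0 from blue(g,g)
round 1: derive path(j,g) via R0 from blue(j,g)
round 1: derive path(j,h) via R0 from blue(j,h)
round 2: derive path(b,g) via R1 from path(b,a), path(a,g)
round 2: derive path(b,h) via R1 from path(b,a), path(a,h)

path(b,g)  [via R1]
  path(b,a)  [via R0]
    blue(b,a)  [fact]
  path(a,g)  [via R0]
    blue(a,g)  [fact]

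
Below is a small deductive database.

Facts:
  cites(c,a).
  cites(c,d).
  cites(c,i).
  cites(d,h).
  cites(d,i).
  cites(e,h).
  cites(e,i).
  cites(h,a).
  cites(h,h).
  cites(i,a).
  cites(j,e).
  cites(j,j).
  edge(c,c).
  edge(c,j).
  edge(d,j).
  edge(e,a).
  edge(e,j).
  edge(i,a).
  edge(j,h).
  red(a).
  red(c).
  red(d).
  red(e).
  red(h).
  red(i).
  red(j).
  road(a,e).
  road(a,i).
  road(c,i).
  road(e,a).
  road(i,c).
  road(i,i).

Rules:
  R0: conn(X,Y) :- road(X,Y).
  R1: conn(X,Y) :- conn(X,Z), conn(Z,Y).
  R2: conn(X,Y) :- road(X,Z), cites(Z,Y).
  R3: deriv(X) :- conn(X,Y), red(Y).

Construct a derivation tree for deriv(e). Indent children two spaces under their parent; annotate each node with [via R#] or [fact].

deriv(e)  [via R3]
  conn(e,a)  [via R0]
    road(e,a)  [fact]
  red(a)  [fact]

round 1: derive conn(a,e) via R0 from road(a,e)
round 1: derive conn(a,i) via R0 from road(a,i)
round 1: derive conn(c,i) via R0 from road(c,i)
round 1: derive conn(e,a) via R0 from road(e,a)
round 1: derive conn(i,c) via R0 from road(i,c)
round 1: derive conn(i,i) via R0 from road(i,i)
round 1: derive conn(a,a) via R2 from road(a,i), cites(i,a)
round 1: derive conn(a,h) via R2 from road(a,e), cites(e,h)
round 1: derive conn(c,a) via R2 from road(c,i), cites(i,a)
round 1: derive conn(i,a) via R2 from road(i,c), cites(c,a)
round 1: derive conn(i,d) via R2 from road(i,c), cites(c,d)
round 2: derive conn(a,c) via R1 from conn(a,i), conn(i,c)
round 2: derive conn(a,d) via R1 from conn(a,i), conn(i,d)
round 2: derive conn(c,c) via R1 from conn(c,i), conn(i,c)
round 2: derive conn(c,d) via R1 from conn(c,i), conn(i,d)
round 2: derive conn(c,e) via R1 from conn(c,a), conn(a,e)
round 2: derive conn(c,h) via R1 from conn(c,a), conn(a,h)
round 2: derive conn(e,e) via R1 from conn(e,a), conn(a,e)
round 2: derive conn(e,h) via R1 from conn(e,a), conn(a,h)
round 2: derive conn(e,i) via R1 from conn(e,a), conn(a,i)
round 2: derive conn(i,e) via R1 from conn(i,a), conn(a,e)
round 2: derive conn(i,h) via R1 from conn(i,a), conn(a,h)
round 2: derive deriv(a) via R3 from conn(a,a), red(a)
round 2: derive deriv(c) via R3 from conn(c,a), red(a)
round 2: derive deriv(e) via R3 from conn(e,a), red(a)
round 2: derive deriv(i) via R3 from conn(i,a), red(a)
round 3: derive conn(e,c) via R1 from conn(e,a), conn(a,c)
round 3: derive conn(e,d) via R1 from conn(e,a), conn(a,d)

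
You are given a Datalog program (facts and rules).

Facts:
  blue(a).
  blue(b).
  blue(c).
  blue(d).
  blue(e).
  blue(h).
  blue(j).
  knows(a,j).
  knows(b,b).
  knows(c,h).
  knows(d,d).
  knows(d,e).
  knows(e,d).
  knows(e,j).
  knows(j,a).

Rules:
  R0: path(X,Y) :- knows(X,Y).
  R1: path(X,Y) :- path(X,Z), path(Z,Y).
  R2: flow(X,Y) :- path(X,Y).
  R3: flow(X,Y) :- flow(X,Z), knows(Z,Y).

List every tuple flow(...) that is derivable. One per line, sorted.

flow(a,a)
flow(a,j)
flow(b,b)
flow(c,h)
flow(d,a)
flow(d,d)
flow(d,e)
flow(d,j)
flow(e,a)
flow(e,d)
flow(e,e)
flow(e,j)
flow(j,a)
flow(j,j)

round 1: derive path(a,j) via R0 from knows(a,j)
round 1: derive path(b,b) via R0 from knows(b,b)
round 1: derive path(c,h) via R0 from knows(c,h)
round 1: derive path(d,d) via R0 from knows(d,d)
round 1: derive path(d,e) via R0 from knows(d,e)
round 1: derive path(e,d) via R0 from knows(e,d)
round 1: derive path(e,j) via R0 from knows(e,j)
round 1: derive path(j,a) via R0 from knows(j,a)
round 2: derive path(a,a) via R1 from path(a,j), path(j,a)
round 2: derive path(d,j) via R1 from path(d,e), path(e,j)
round 2: derive path(e,a) via R1 from path(e,j), path(j,a)
round 2: derive path(e,e) via R1 from path(e,d), path(d,e)
round 2: derive path(j,j) via R1 from path(j,a), path(a,j)
round 2: derive flow(a,j) via R2 from path(a,j)
round 2: derive flow(b,b) via R2 from path(b,b)
round 2: derive flow(c,h) via R2 from path(c,h)
round 2: derive flow(d,d) via R2 from path(d,d)
round 2: derive flow(d,e) via R2 from path(d,e)
round 2: derive flow(e,d) via R2 from path(e,d)
round 2: derive flow(e,j) via R2 from path(e,j)
round 2: derive flow(j,a) via R2 from path(j,a)
round 3: derive path(d,a) via R1 from path(d,e), path(e,a)
round 3: derive flow(a,a) via R2 from path(a,a)
round 3: derive flow(d,j) via R2 from path(d,j)
round 3: derive flow(e,a) via R2 from path(e,a)
round 3: derive flow(e,e) via R2 from path(e,e)
round 3: derive flow(j,j) via R2 from path(j,j)
round 4: derive flow(d,a) via R2 from path(d,a)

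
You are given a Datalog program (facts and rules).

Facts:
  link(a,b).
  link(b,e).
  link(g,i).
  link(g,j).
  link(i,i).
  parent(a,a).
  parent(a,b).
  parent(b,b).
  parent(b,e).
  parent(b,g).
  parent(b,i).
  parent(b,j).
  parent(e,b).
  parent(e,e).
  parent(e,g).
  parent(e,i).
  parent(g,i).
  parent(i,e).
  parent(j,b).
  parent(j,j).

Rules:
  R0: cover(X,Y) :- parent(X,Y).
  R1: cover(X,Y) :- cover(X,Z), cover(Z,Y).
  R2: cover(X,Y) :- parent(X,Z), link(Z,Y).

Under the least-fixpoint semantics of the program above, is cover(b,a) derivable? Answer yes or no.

round 1: derive cover(a,a) via R0 from parent(a,a)
round 1: derive cover(a,b) via R0 from parent(a,b)
round 1: derive cover(b,b) via R0 from parent(b,b)
round 1: derive cover(b,e) via R0 from parent(b,e)
round 1: derive cover(b,g) via R0 from parent(b,g)
round 1: derive cover(b,i) via R0 from parent(b,i)
round 1: derive cover(b,j) via R0 from parent(b,j)
round 1: derive cover(e,b) via R0 from parent(e,b)
round 1: derive cover(e,e) via R0 from parent(e,e)
round 1: derive cover(e,g) via R0 from parent(e,g)
round 1: derive cover(e,i) via R0 from parent(e,i)
round 1: derive cover(g,i) via R0 from parent(g,i)
round 1: derive cover(i,e) via R0 from parent(i,e)
round 1: derive cover(j,b) via R0 from parent(j,b)
round 1: derive cover(j,j) via R0 from parent(j,j)
round 1: derive cover(a,e) via R2 from parent(a,b), link(b,e)
round 1: derive cover(e,j) via R2 from parent(e,g), link(g,j)
round 1: derive cover(j,e) via R2 from parent(j,b), link(b,e)
round 2: derive cover(a,g) via R1 from cover(a,b), cover(b,g)
round 2: derive cover(a,i) via R1 from cover(a,b), cover(b,i)
round 2: derive cover(a,j) via R1 from cover(a,b), cover(b,j)
round 2: derive cover(g,e) via R1 from cover(g,i), cover(i,e)
round 2: derive cover(i,b) via R1 from cover(i,e), cover(e,b)
round 2: derive cover(i,g) via R1 from cover(i,e), cover(e,g)
round 2: derive cover(i,i) via R1 from cover(i,e), cover(e,i)
round 2: derive cover(i,j) via R1 from cover(i,e), cover(e,j)
round 2: derive cover(j,g) via R1 from cover(j,b), cover(b,g)
round 2: derive cover(j,i) via R1 from cover(j,b), cover(b,i)
round 3: derive cover(g,b) via R1 from cover(g,e), cover(e,b)
round 3: derive cover(g,g) via R1 from cover(g,e), cover(e,g)
round 3: derive cover(g,j) via R1 from cover(g,e), cover(e,j)

no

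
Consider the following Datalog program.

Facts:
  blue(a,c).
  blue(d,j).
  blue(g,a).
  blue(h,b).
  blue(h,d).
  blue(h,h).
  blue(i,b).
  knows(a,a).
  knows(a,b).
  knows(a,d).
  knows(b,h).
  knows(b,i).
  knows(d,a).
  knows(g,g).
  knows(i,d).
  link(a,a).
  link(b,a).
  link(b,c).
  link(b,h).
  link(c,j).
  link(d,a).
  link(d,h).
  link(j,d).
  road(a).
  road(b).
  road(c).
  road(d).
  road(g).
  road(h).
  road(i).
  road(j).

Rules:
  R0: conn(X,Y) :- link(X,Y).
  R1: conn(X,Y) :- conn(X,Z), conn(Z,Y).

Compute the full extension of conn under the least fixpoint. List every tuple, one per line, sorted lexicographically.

round 1: derive conn(a,a) via R0 from link(a,a)
round 1: derive conn(b,a) via R0 from link(b,a)
round 1: derive conn(b,c) via R0 from link(b,c)
round 1: derive conn(b,h) via R0 from link(b,h)
round 1: derive conn(c,j) via R0 from link(c,j)
round 1: derive conn(d,a) via R0 from link(d,a)
round 1: derive conn(d,h) via R0 from link(d,h)
round 1: derive conn(j,d) via R0 from link(j,d)
round 2: derive conn(b,j) via R1 from conn(b,c), conn(c,j)
round 2: derive conn(c,d) via R1 from conn(c,j), conn(j,d)
round 2: derive conn(j,a) via R1 from conn(j,d), conn(d,a)
round 2: derive conn(j,h) via R1 from conn(j,d), conn(d,h)
round 3: derive conn(b,d) via R1 from conn(b,c), conn(c,d)
round 3: derive conn(c,a) via R1 from conn(c,d), conn(d,a)
round 3: derive conn(c,h) via R1 from conn(c,d), conn(d,h)

conn(a,a)
conn(b,a)
conn(b,c)
conn(b,d)
conn(b,h)
conn(b,j)
conn(c,a)
conn(c,d)
conn(c,h)
conn(c,j)
conn(d,a)
conn(d,h)
conn(j,a)
conn(j,d)
conn(j,h)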